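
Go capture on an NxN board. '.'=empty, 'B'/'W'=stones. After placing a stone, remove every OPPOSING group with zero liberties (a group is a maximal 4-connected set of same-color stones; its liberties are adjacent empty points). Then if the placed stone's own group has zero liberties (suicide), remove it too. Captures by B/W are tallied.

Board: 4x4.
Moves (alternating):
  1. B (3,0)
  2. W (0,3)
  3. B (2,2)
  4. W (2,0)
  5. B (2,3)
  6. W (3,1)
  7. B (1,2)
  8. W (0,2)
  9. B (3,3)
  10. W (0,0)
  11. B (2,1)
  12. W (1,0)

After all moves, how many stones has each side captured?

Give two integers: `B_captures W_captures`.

Answer: 0 1

Derivation:
Move 1: B@(3,0) -> caps B=0 W=0
Move 2: W@(0,3) -> caps B=0 W=0
Move 3: B@(2,2) -> caps B=0 W=0
Move 4: W@(2,0) -> caps B=0 W=0
Move 5: B@(2,3) -> caps B=0 W=0
Move 6: W@(3,1) -> caps B=0 W=1
Move 7: B@(1,2) -> caps B=0 W=1
Move 8: W@(0,2) -> caps B=0 W=1
Move 9: B@(3,3) -> caps B=0 W=1
Move 10: W@(0,0) -> caps B=0 W=1
Move 11: B@(2,1) -> caps B=0 W=1
Move 12: W@(1,0) -> caps B=0 W=1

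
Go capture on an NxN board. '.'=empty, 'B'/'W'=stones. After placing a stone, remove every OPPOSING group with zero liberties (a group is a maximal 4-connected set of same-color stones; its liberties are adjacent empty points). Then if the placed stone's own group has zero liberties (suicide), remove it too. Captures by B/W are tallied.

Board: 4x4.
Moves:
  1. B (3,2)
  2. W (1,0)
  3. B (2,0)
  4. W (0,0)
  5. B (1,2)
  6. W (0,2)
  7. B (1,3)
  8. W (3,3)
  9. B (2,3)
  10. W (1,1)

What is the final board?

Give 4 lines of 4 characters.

Answer: W.W.
WWBB
B..B
..B.

Derivation:
Move 1: B@(3,2) -> caps B=0 W=0
Move 2: W@(1,0) -> caps B=0 W=0
Move 3: B@(2,0) -> caps B=0 W=0
Move 4: W@(0,0) -> caps B=0 W=0
Move 5: B@(1,2) -> caps B=0 W=0
Move 6: W@(0,2) -> caps B=0 W=0
Move 7: B@(1,3) -> caps B=0 W=0
Move 8: W@(3,3) -> caps B=0 W=0
Move 9: B@(2,3) -> caps B=1 W=0
Move 10: W@(1,1) -> caps B=1 W=0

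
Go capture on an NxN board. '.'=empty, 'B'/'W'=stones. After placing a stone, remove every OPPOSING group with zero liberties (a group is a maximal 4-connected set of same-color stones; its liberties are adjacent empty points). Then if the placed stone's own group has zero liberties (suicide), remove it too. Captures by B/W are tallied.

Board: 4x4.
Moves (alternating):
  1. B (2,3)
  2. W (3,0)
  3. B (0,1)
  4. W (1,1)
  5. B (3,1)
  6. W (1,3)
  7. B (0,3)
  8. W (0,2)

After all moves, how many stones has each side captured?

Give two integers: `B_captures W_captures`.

Answer: 0 1

Derivation:
Move 1: B@(2,3) -> caps B=0 W=0
Move 2: W@(3,0) -> caps B=0 W=0
Move 3: B@(0,1) -> caps B=0 W=0
Move 4: W@(1,1) -> caps B=0 W=0
Move 5: B@(3,1) -> caps B=0 W=0
Move 6: W@(1,3) -> caps B=0 W=0
Move 7: B@(0,3) -> caps B=0 W=0
Move 8: W@(0,2) -> caps B=0 W=1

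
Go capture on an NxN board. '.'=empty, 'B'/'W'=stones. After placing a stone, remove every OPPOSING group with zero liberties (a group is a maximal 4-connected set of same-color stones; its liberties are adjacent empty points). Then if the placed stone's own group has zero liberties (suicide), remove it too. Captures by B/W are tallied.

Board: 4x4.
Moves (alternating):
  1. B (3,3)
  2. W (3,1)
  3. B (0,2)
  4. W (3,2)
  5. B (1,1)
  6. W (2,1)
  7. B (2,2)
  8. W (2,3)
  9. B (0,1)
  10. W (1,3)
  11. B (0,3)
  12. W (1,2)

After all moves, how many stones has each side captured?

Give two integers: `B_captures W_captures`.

Move 1: B@(3,3) -> caps B=0 W=0
Move 2: W@(3,1) -> caps B=0 W=0
Move 3: B@(0,2) -> caps B=0 W=0
Move 4: W@(3,2) -> caps B=0 W=0
Move 5: B@(1,1) -> caps B=0 W=0
Move 6: W@(2,1) -> caps B=0 W=0
Move 7: B@(2,2) -> caps B=0 W=0
Move 8: W@(2,3) -> caps B=0 W=1
Move 9: B@(0,1) -> caps B=0 W=1
Move 10: W@(1,3) -> caps B=0 W=1
Move 11: B@(0,3) -> caps B=0 W=1
Move 12: W@(1,2) -> caps B=0 W=2

Answer: 0 2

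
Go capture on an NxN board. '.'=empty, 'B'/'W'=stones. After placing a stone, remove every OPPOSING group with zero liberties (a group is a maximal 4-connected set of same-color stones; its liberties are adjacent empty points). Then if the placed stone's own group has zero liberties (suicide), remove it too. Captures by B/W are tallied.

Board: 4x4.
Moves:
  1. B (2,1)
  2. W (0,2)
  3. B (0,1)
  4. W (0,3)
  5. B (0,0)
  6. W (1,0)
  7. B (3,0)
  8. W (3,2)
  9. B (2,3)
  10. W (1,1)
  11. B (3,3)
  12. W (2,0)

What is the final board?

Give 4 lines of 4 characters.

Move 1: B@(2,1) -> caps B=0 W=0
Move 2: W@(0,2) -> caps B=0 W=0
Move 3: B@(0,1) -> caps B=0 W=0
Move 4: W@(0,3) -> caps B=0 W=0
Move 5: B@(0,0) -> caps B=0 W=0
Move 6: W@(1,0) -> caps B=0 W=0
Move 7: B@(3,0) -> caps B=0 W=0
Move 8: W@(3,2) -> caps B=0 W=0
Move 9: B@(2,3) -> caps B=0 W=0
Move 10: W@(1,1) -> caps B=0 W=2
Move 11: B@(3,3) -> caps B=0 W=2
Move 12: W@(2,0) -> caps B=0 W=2

Answer: ..WW
WW..
WB.B
B.WB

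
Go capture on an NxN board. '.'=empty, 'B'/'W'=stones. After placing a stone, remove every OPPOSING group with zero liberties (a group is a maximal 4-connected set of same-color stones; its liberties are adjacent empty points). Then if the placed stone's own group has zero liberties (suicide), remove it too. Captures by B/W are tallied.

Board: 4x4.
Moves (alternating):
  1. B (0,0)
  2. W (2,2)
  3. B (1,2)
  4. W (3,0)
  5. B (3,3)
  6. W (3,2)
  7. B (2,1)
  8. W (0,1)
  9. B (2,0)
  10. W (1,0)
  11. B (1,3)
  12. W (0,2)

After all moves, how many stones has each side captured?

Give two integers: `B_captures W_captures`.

Answer: 0 1

Derivation:
Move 1: B@(0,0) -> caps B=0 W=0
Move 2: W@(2,2) -> caps B=0 W=0
Move 3: B@(1,2) -> caps B=0 W=0
Move 4: W@(3,0) -> caps B=0 W=0
Move 5: B@(3,3) -> caps B=0 W=0
Move 6: W@(3,2) -> caps B=0 W=0
Move 7: B@(2,1) -> caps B=0 W=0
Move 8: W@(0,1) -> caps B=0 W=0
Move 9: B@(2,0) -> caps B=0 W=0
Move 10: W@(1,0) -> caps B=0 W=1
Move 11: B@(1,3) -> caps B=0 W=1
Move 12: W@(0,2) -> caps B=0 W=1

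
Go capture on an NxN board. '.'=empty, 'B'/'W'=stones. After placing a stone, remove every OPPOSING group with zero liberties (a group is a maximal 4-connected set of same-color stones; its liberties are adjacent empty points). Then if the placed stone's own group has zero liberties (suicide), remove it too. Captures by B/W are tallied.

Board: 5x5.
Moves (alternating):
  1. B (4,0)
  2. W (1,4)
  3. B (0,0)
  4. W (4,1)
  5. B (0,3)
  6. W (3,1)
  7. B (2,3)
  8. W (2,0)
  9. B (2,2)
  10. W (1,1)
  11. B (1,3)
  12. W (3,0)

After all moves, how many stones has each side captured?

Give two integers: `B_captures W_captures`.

Answer: 0 1

Derivation:
Move 1: B@(4,0) -> caps B=0 W=0
Move 2: W@(1,4) -> caps B=0 W=0
Move 3: B@(0,0) -> caps B=0 W=0
Move 4: W@(4,1) -> caps B=0 W=0
Move 5: B@(0,3) -> caps B=0 W=0
Move 6: W@(3,1) -> caps B=0 W=0
Move 7: B@(2,3) -> caps B=0 W=0
Move 8: W@(2,0) -> caps B=0 W=0
Move 9: B@(2,2) -> caps B=0 W=0
Move 10: W@(1,1) -> caps B=0 W=0
Move 11: B@(1,3) -> caps B=0 W=0
Move 12: W@(3,0) -> caps B=0 W=1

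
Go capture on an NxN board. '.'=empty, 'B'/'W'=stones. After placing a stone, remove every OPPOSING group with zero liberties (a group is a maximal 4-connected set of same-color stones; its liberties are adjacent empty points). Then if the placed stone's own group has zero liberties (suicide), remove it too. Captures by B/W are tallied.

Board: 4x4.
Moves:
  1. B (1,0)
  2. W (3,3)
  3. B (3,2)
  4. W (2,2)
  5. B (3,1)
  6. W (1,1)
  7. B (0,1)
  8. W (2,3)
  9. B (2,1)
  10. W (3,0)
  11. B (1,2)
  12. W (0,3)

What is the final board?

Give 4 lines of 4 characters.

Move 1: B@(1,0) -> caps B=0 W=0
Move 2: W@(3,3) -> caps B=0 W=0
Move 3: B@(3,2) -> caps B=0 W=0
Move 4: W@(2,2) -> caps B=0 W=0
Move 5: B@(3,1) -> caps B=0 W=0
Move 6: W@(1,1) -> caps B=0 W=0
Move 7: B@(0,1) -> caps B=0 W=0
Move 8: W@(2,3) -> caps B=0 W=0
Move 9: B@(2,1) -> caps B=0 W=0
Move 10: W@(3,0) -> caps B=0 W=0
Move 11: B@(1,2) -> caps B=1 W=0
Move 12: W@(0,3) -> caps B=1 W=0

Answer: .B.W
B.B.
.BWW
WBBW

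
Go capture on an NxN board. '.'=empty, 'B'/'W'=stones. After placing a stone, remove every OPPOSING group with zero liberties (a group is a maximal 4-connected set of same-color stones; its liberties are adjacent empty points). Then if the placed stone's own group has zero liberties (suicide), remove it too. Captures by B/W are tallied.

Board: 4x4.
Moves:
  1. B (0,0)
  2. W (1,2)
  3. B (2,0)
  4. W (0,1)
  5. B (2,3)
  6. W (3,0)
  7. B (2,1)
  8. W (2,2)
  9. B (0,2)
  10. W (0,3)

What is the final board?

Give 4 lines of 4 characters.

Answer: BW.W
..W.
BBWB
W...

Derivation:
Move 1: B@(0,0) -> caps B=0 W=0
Move 2: W@(1,2) -> caps B=0 W=0
Move 3: B@(2,0) -> caps B=0 W=0
Move 4: W@(0,1) -> caps B=0 W=0
Move 5: B@(2,3) -> caps B=0 W=0
Move 6: W@(3,0) -> caps B=0 W=0
Move 7: B@(2,1) -> caps B=0 W=0
Move 8: W@(2,2) -> caps B=0 W=0
Move 9: B@(0,2) -> caps B=0 W=0
Move 10: W@(0,3) -> caps B=0 W=1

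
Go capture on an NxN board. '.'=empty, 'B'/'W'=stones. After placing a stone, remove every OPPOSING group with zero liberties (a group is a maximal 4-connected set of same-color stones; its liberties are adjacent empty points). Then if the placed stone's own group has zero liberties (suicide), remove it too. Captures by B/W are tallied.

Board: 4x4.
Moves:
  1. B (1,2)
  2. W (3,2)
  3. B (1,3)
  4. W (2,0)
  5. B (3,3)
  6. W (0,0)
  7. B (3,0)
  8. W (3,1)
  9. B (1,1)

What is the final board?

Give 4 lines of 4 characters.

Answer: W...
.BBB
W...
.WWB

Derivation:
Move 1: B@(1,2) -> caps B=0 W=0
Move 2: W@(3,2) -> caps B=0 W=0
Move 3: B@(1,3) -> caps B=0 W=0
Move 4: W@(2,0) -> caps B=0 W=0
Move 5: B@(3,3) -> caps B=0 W=0
Move 6: W@(0,0) -> caps B=0 W=0
Move 7: B@(3,0) -> caps B=0 W=0
Move 8: W@(3,1) -> caps B=0 W=1
Move 9: B@(1,1) -> caps B=0 W=1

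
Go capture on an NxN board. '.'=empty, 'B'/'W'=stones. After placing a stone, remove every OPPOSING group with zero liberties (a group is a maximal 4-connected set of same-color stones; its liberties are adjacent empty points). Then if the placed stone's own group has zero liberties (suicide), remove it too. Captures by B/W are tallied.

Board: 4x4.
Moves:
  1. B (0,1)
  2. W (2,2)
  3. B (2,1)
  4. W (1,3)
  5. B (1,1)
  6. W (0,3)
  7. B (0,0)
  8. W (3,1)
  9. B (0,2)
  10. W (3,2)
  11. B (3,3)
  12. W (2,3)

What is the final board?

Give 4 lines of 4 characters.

Move 1: B@(0,1) -> caps B=0 W=0
Move 2: W@(2,2) -> caps B=0 W=0
Move 3: B@(2,1) -> caps B=0 W=0
Move 4: W@(1,3) -> caps B=0 W=0
Move 5: B@(1,1) -> caps B=0 W=0
Move 6: W@(0,3) -> caps B=0 W=0
Move 7: B@(0,0) -> caps B=0 W=0
Move 8: W@(3,1) -> caps B=0 W=0
Move 9: B@(0,2) -> caps B=0 W=0
Move 10: W@(3,2) -> caps B=0 W=0
Move 11: B@(3,3) -> caps B=0 W=0
Move 12: W@(2,3) -> caps B=0 W=1

Answer: BBBW
.B.W
.BWW
.WW.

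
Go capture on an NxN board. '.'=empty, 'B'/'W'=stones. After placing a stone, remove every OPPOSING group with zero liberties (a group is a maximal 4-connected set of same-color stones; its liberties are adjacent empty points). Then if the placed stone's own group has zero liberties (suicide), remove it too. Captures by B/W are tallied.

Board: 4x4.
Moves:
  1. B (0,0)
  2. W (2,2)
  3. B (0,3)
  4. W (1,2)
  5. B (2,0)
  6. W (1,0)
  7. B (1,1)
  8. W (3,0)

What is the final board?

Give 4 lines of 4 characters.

Move 1: B@(0,0) -> caps B=0 W=0
Move 2: W@(2,2) -> caps B=0 W=0
Move 3: B@(0,3) -> caps B=0 W=0
Move 4: W@(1,2) -> caps B=0 W=0
Move 5: B@(2,0) -> caps B=0 W=0
Move 6: W@(1,0) -> caps B=0 W=0
Move 7: B@(1,1) -> caps B=1 W=0
Move 8: W@(3,0) -> caps B=1 W=0

Answer: B..B
.BW.
B.W.
W...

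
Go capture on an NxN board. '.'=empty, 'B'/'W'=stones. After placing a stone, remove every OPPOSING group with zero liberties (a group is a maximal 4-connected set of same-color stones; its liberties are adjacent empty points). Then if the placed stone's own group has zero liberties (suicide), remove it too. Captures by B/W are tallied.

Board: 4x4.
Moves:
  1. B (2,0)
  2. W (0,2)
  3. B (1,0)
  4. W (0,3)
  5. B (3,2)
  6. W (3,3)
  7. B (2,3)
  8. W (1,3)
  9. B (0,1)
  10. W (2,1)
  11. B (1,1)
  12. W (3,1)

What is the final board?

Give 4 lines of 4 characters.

Answer: .BWW
BB.W
BW.B
.WB.

Derivation:
Move 1: B@(2,0) -> caps B=0 W=0
Move 2: W@(0,2) -> caps B=0 W=0
Move 3: B@(1,0) -> caps B=0 W=0
Move 4: W@(0,3) -> caps B=0 W=0
Move 5: B@(3,2) -> caps B=0 W=0
Move 6: W@(3,3) -> caps B=0 W=0
Move 7: B@(2,3) -> caps B=1 W=0
Move 8: W@(1,3) -> caps B=1 W=0
Move 9: B@(0,1) -> caps B=1 W=0
Move 10: W@(2,1) -> caps B=1 W=0
Move 11: B@(1,1) -> caps B=1 W=0
Move 12: W@(3,1) -> caps B=1 W=0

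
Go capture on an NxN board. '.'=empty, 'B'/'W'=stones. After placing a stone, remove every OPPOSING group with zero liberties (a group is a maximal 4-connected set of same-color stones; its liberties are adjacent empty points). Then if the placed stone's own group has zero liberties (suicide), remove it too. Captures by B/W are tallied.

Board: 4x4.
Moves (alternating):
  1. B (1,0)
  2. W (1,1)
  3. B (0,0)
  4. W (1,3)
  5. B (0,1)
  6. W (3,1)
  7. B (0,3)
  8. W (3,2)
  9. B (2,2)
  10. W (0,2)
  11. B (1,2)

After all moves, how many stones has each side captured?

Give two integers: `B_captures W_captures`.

Move 1: B@(1,0) -> caps B=0 W=0
Move 2: W@(1,1) -> caps B=0 W=0
Move 3: B@(0,0) -> caps B=0 W=0
Move 4: W@(1,3) -> caps B=0 W=0
Move 5: B@(0,1) -> caps B=0 W=0
Move 6: W@(3,1) -> caps B=0 W=0
Move 7: B@(0,3) -> caps B=0 W=0
Move 8: W@(3,2) -> caps B=0 W=0
Move 9: B@(2,2) -> caps B=0 W=0
Move 10: W@(0,2) -> caps B=0 W=1
Move 11: B@(1,2) -> caps B=0 W=1

Answer: 0 1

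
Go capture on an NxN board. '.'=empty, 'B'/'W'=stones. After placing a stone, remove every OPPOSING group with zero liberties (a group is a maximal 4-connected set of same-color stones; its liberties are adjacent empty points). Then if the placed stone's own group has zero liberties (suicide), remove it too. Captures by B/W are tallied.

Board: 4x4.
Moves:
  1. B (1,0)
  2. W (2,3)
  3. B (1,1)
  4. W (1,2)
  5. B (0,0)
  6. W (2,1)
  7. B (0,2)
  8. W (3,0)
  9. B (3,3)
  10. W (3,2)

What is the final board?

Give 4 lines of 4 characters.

Answer: B.B.
BBW.
.W.W
W.W.

Derivation:
Move 1: B@(1,0) -> caps B=0 W=0
Move 2: W@(2,3) -> caps B=0 W=0
Move 3: B@(1,1) -> caps B=0 W=0
Move 4: W@(1,2) -> caps B=0 W=0
Move 5: B@(0,0) -> caps B=0 W=0
Move 6: W@(2,1) -> caps B=0 W=0
Move 7: B@(0,2) -> caps B=0 W=0
Move 8: W@(3,0) -> caps B=0 W=0
Move 9: B@(3,3) -> caps B=0 W=0
Move 10: W@(3,2) -> caps B=0 W=1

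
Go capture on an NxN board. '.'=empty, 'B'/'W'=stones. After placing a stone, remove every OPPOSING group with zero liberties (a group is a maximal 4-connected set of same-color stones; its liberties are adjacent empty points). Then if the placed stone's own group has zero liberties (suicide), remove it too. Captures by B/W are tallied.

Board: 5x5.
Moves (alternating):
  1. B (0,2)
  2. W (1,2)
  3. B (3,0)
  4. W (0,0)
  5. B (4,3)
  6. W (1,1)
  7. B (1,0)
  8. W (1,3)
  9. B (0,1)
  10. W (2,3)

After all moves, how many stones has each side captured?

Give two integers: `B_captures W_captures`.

Move 1: B@(0,2) -> caps B=0 W=0
Move 2: W@(1,2) -> caps B=0 W=0
Move 3: B@(3,0) -> caps B=0 W=0
Move 4: W@(0,0) -> caps B=0 W=0
Move 5: B@(4,3) -> caps B=0 W=0
Move 6: W@(1,1) -> caps B=0 W=0
Move 7: B@(1,0) -> caps B=0 W=0
Move 8: W@(1,3) -> caps B=0 W=0
Move 9: B@(0,1) -> caps B=1 W=0
Move 10: W@(2,3) -> caps B=1 W=0

Answer: 1 0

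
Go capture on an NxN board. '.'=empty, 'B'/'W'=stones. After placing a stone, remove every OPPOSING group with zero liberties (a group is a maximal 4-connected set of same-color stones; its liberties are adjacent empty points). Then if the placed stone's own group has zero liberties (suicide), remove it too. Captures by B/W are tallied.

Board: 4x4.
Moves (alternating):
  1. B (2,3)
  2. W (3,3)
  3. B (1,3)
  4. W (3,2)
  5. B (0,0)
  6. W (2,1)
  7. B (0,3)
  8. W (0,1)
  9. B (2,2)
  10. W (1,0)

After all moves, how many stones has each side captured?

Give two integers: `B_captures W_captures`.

Move 1: B@(2,3) -> caps B=0 W=0
Move 2: W@(3,3) -> caps B=0 W=0
Move 3: B@(1,3) -> caps B=0 W=0
Move 4: W@(3,2) -> caps B=0 W=0
Move 5: B@(0,0) -> caps B=0 W=0
Move 6: W@(2,1) -> caps B=0 W=0
Move 7: B@(0,3) -> caps B=0 W=0
Move 8: W@(0,1) -> caps B=0 W=0
Move 9: B@(2,2) -> caps B=0 W=0
Move 10: W@(1,0) -> caps B=0 W=1

Answer: 0 1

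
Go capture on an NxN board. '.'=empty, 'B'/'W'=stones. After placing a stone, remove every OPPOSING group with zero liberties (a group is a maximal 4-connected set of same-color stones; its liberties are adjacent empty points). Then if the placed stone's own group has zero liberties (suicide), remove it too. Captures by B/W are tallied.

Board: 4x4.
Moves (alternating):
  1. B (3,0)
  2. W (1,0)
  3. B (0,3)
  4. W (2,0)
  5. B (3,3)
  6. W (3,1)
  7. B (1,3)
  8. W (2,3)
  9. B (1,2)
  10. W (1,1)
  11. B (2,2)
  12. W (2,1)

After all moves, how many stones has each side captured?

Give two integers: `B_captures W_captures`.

Move 1: B@(3,0) -> caps B=0 W=0
Move 2: W@(1,0) -> caps B=0 W=0
Move 3: B@(0,3) -> caps B=0 W=0
Move 4: W@(2,0) -> caps B=0 W=0
Move 5: B@(3,3) -> caps B=0 W=0
Move 6: W@(3,1) -> caps B=0 W=1
Move 7: B@(1,3) -> caps B=0 W=1
Move 8: W@(2,3) -> caps B=0 W=1
Move 9: B@(1,2) -> caps B=0 W=1
Move 10: W@(1,1) -> caps B=0 W=1
Move 11: B@(2,2) -> caps B=1 W=1
Move 12: W@(2,1) -> caps B=1 W=1

Answer: 1 1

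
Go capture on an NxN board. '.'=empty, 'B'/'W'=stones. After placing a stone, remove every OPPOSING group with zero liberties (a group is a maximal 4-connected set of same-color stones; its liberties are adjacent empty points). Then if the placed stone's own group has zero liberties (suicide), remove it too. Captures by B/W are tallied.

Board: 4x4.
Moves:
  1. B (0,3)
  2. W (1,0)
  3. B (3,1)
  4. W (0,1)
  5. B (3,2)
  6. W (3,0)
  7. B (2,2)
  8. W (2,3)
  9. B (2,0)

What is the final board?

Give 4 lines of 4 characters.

Move 1: B@(0,3) -> caps B=0 W=0
Move 2: W@(1,0) -> caps B=0 W=0
Move 3: B@(3,1) -> caps B=0 W=0
Move 4: W@(0,1) -> caps B=0 W=0
Move 5: B@(3,2) -> caps B=0 W=0
Move 6: W@(3,0) -> caps B=0 W=0
Move 7: B@(2,2) -> caps B=0 W=0
Move 8: W@(2,3) -> caps B=0 W=0
Move 9: B@(2,0) -> caps B=1 W=0

Answer: .W.B
W...
B.BW
.BB.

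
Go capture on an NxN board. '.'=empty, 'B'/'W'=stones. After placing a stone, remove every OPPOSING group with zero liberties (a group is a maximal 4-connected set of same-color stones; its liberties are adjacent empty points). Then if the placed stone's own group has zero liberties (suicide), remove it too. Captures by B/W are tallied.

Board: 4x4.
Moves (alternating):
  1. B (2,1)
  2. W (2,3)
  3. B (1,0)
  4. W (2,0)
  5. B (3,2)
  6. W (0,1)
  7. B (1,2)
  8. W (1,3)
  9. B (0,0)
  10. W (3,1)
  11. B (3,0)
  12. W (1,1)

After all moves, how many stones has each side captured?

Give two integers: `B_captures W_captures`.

Answer: 2 0

Derivation:
Move 1: B@(2,1) -> caps B=0 W=0
Move 2: W@(2,3) -> caps B=0 W=0
Move 3: B@(1,0) -> caps B=0 W=0
Move 4: W@(2,0) -> caps B=0 W=0
Move 5: B@(3,2) -> caps B=0 W=0
Move 6: W@(0,1) -> caps B=0 W=0
Move 7: B@(1,2) -> caps B=0 W=0
Move 8: W@(1,3) -> caps B=0 W=0
Move 9: B@(0,0) -> caps B=0 W=0
Move 10: W@(3,1) -> caps B=0 W=0
Move 11: B@(3,0) -> caps B=2 W=0
Move 12: W@(1,1) -> caps B=2 W=0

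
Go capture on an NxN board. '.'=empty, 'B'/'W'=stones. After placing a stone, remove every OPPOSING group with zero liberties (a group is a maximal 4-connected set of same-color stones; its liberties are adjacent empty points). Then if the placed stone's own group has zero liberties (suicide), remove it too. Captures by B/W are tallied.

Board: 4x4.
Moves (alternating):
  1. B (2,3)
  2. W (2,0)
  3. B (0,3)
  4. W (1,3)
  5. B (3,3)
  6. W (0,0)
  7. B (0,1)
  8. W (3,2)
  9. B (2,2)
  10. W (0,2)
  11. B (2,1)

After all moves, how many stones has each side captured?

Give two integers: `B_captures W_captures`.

Move 1: B@(2,3) -> caps B=0 W=0
Move 2: W@(2,0) -> caps B=0 W=0
Move 3: B@(0,3) -> caps B=0 W=0
Move 4: W@(1,3) -> caps B=0 W=0
Move 5: B@(3,3) -> caps B=0 W=0
Move 6: W@(0,0) -> caps B=0 W=0
Move 7: B@(0,1) -> caps B=0 W=0
Move 8: W@(3,2) -> caps B=0 W=0
Move 9: B@(2,2) -> caps B=0 W=0
Move 10: W@(0,2) -> caps B=0 W=1
Move 11: B@(2,1) -> caps B=0 W=1

Answer: 0 1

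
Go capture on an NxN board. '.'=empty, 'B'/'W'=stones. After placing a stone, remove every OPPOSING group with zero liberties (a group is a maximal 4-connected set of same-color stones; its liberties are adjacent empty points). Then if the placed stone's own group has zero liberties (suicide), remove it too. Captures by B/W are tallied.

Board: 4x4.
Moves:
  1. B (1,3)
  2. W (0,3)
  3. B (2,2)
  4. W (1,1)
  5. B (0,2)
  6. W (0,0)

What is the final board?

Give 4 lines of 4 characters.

Move 1: B@(1,3) -> caps B=0 W=0
Move 2: W@(0,3) -> caps B=0 W=0
Move 3: B@(2,2) -> caps B=0 W=0
Move 4: W@(1,1) -> caps B=0 W=0
Move 5: B@(0,2) -> caps B=1 W=0
Move 6: W@(0,0) -> caps B=1 W=0

Answer: W.B.
.W.B
..B.
....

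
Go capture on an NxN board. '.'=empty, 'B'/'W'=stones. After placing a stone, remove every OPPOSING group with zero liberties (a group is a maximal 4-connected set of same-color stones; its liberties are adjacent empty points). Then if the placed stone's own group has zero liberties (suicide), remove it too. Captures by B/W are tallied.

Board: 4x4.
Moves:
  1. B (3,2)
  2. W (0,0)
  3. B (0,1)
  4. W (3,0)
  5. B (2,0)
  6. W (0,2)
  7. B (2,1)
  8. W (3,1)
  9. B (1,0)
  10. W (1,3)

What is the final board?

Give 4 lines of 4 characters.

Move 1: B@(3,2) -> caps B=0 W=0
Move 2: W@(0,0) -> caps B=0 W=0
Move 3: B@(0,1) -> caps B=0 W=0
Move 4: W@(3,0) -> caps B=0 W=0
Move 5: B@(2,0) -> caps B=0 W=0
Move 6: W@(0,2) -> caps B=0 W=0
Move 7: B@(2,1) -> caps B=0 W=0
Move 8: W@(3,1) -> caps B=0 W=0
Move 9: B@(1,0) -> caps B=1 W=0
Move 10: W@(1,3) -> caps B=1 W=0

Answer: .BW.
B..W
BB..
..B.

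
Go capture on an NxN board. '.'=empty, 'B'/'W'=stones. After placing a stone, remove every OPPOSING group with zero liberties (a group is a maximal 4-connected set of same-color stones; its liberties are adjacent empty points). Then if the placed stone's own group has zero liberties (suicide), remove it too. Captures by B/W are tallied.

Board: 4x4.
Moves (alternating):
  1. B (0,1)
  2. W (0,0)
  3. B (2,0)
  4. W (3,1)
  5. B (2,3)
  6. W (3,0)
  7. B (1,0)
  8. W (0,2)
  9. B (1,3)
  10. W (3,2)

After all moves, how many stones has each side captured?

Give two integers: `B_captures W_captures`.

Move 1: B@(0,1) -> caps B=0 W=0
Move 2: W@(0,0) -> caps B=0 W=0
Move 3: B@(2,0) -> caps B=0 W=0
Move 4: W@(3,1) -> caps B=0 W=0
Move 5: B@(2,3) -> caps B=0 W=0
Move 6: W@(3,0) -> caps B=0 W=0
Move 7: B@(1,0) -> caps B=1 W=0
Move 8: W@(0,2) -> caps B=1 W=0
Move 9: B@(1,3) -> caps B=1 W=0
Move 10: W@(3,2) -> caps B=1 W=0

Answer: 1 0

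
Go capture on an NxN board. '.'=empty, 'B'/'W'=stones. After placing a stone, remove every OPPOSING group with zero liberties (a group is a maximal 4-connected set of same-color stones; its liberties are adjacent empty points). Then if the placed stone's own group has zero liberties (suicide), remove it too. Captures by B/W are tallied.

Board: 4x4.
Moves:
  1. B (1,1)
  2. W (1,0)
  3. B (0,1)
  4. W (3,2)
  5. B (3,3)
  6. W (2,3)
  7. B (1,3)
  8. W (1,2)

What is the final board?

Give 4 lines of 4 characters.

Move 1: B@(1,1) -> caps B=0 W=0
Move 2: W@(1,0) -> caps B=0 W=0
Move 3: B@(0,1) -> caps B=0 W=0
Move 4: W@(3,2) -> caps B=0 W=0
Move 5: B@(3,3) -> caps B=0 W=0
Move 6: W@(2,3) -> caps B=0 W=1
Move 7: B@(1,3) -> caps B=0 W=1
Move 8: W@(1,2) -> caps B=0 W=1

Answer: .B..
WBWB
...W
..W.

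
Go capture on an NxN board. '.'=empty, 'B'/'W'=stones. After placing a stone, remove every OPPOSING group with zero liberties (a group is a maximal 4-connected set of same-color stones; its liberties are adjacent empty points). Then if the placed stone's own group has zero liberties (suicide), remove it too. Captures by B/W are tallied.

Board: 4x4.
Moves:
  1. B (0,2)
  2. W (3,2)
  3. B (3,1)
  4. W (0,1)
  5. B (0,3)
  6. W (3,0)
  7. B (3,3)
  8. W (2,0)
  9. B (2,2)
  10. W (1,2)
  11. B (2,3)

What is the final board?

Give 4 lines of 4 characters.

Move 1: B@(0,2) -> caps B=0 W=0
Move 2: W@(3,2) -> caps B=0 W=0
Move 3: B@(3,1) -> caps B=0 W=0
Move 4: W@(0,1) -> caps B=0 W=0
Move 5: B@(0,3) -> caps B=0 W=0
Move 6: W@(3,0) -> caps B=0 W=0
Move 7: B@(3,3) -> caps B=0 W=0
Move 8: W@(2,0) -> caps B=0 W=0
Move 9: B@(2,2) -> caps B=1 W=0
Move 10: W@(1,2) -> caps B=1 W=0
Move 11: B@(2,3) -> caps B=1 W=0

Answer: .WBB
..W.
W.BB
WB.B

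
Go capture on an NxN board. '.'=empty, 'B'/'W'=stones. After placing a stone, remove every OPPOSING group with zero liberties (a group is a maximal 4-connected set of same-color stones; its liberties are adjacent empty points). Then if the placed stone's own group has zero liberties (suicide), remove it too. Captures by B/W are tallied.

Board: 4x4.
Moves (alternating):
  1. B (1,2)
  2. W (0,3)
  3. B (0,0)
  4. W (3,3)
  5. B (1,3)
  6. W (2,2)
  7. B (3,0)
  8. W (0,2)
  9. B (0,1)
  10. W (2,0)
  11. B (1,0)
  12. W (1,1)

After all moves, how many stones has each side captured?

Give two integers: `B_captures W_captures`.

Answer: 2 0

Derivation:
Move 1: B@(1,2) -> caps B=0 W=0
Move 2: W@(0,3) -> caps B=0 W=0
Move 3: B@(0,0) -> caps B=0 W=0
Move 4: W@(3,3) -> caps B=0 W=0
Move 5: B@(1,3) -> caps B=0 W=0
Move 6: W@(2,2) -> caps B=0 W=0
Move 7: B@(3,0) -> caps B=0 W=0
Move 8: W@(0,2) -> caps B=0 W=0
Move 9: B@(0,1) -> caps B=2 W=0
Move 10: W@(2,0) -> caps B=2 W=0
Move 11: B@(1,0) -> caps B=2 W=0
Move 12: W@(1,1) -> caps B=2 W=0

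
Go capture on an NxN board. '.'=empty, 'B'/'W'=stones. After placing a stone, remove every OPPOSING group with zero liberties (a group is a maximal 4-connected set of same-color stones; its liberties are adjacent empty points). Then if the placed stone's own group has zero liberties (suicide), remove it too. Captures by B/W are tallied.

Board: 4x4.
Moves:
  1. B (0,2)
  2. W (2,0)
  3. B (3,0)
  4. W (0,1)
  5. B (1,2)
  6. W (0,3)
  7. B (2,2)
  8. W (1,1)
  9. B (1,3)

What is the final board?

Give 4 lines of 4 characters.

Answer: .WB.
.WBB
W.B.
B...

Derivation:
Move 1: B@(0,2) -> caps B=0 W=0
Move 2: W@(2,0) -> caps B=0 W=0
Move 3: B@(3,0) -> caps B=0 W=0
Move 4: W@(0,1) -> caps B=0 W=0
Move 5: B@(1,2) -> caps B=0 W=0
Move 6: W@(0,3) -> caps B=0 W=0
Move 7: B@(2,2) -> caps B=0 W=0
Move 8: W@(1,1) -> caps B=0 W=0
Move 9: B@(1,3) -> caps B=1 W=0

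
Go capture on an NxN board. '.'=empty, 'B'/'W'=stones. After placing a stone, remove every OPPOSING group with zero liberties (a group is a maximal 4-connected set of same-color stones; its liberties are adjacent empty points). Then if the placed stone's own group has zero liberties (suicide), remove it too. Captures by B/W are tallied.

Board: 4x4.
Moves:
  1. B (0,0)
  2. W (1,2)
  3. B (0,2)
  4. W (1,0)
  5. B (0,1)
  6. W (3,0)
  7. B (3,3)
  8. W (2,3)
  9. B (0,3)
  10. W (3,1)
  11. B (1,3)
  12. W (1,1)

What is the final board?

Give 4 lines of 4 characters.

Move 1: B@(0,0) -> caps B=0 W=0
Move 2: W@(1,2) -> caps B=0 W=0
Move 3: B@(0,2) -> caps B=0 W=0
Move 4: W@(1,0) -> caps B=0 W=0
Move 5: B@(0,1) -> caps B=0 W=0
Move 6: W@(3,0) -> caps B=0 W=0
Move 7: B@(3,3) -> caps B=0 W=0
Move 8: W@(2,3) -> caps B=0 W=0
Move 9: B@(0,3) -> caps B=0 W=0
Move 10: W@(3,1) -> caps B=0 W=0
Move 11: B@(1,3) -> caps B=0 W=0
Move 12: W@(1,1) -> caps B=0 W=5

Answer: ....
WWW.
...W
WW.B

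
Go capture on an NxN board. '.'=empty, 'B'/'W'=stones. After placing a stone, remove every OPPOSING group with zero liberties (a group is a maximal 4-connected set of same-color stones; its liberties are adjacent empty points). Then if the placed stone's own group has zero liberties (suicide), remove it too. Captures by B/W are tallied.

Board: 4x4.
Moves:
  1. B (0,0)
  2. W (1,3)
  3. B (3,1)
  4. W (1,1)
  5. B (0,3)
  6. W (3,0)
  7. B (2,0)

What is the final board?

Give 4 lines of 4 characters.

Answer: B..B
.W.W
B...
.B..

Derivation:
Move 1: B@(0,0) -> caps B=0 W=0
Move 2: W@(1,3) -> caps B=0 W=0
Move 3: B@(3,1) -> caps B=0 W=0
Move 4: W@(1,1) -> caps B=0 W=0
Move 5: B@(0,3) -> caps B=0 W=0
Move 6: W@(3,0) -> caps B=0 W=0
Move 7: B@(2,0) -> caps B=1 W=0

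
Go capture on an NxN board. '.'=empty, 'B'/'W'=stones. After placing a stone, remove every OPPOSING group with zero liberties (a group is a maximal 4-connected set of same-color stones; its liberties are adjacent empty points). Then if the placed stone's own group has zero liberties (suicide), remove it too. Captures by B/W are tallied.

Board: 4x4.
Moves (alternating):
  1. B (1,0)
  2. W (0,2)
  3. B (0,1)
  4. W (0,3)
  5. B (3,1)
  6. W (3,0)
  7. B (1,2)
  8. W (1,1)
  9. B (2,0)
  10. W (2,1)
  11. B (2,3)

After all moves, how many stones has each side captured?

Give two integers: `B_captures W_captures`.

Answer: 1 0

Derivation:
Move 1: B@(1,0) -> caps B=0 W=0
Move 2: W@(0,2) -> caps B=0 W=0
Move 3: B@(0,1) -> caps B=0 W=0
Move 4: W@(0,3) -> caps B=0 W=0
Move 5: B@(3,1) -> caps B=0 W=0
Move 6: W@(3,0) -> caps B=0 W=0
Move 7: B@(1,2) -> caps B=0 W=0
Move 8: W@(1,1) -> caps B=0 W=0
Move 9: B@(2,0) -> caps B=1 W=0
Move 10: W@(2,1) -> caps B=1 W=0
Move 11: B@(2,3) -> caps B=1 W=0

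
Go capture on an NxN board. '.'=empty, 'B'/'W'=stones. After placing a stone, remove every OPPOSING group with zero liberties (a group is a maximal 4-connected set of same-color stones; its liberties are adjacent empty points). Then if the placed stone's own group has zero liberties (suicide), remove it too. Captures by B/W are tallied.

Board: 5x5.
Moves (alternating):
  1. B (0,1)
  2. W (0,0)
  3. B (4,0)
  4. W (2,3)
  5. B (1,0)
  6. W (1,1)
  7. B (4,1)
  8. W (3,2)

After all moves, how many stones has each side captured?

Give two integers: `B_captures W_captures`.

Move 1: B@(0,1) -> caps B=0 W=0
Move 2: W@(0,0) -> caps B=0 W=0
Move 3: B@(4,0) -> caps B=0 W=0
Move 4: W@(2,3) -> caps B=0 W=0
Move 5: B@(1,0) -> caps B=1 W=0
Move 6: W@(1,1) -> caps B=1 W=0
Move 7: B@(4,1) -> caps B=1 W=0
Move 8: W@(3,2) -> caps B=1 W=0

Answer: 1 0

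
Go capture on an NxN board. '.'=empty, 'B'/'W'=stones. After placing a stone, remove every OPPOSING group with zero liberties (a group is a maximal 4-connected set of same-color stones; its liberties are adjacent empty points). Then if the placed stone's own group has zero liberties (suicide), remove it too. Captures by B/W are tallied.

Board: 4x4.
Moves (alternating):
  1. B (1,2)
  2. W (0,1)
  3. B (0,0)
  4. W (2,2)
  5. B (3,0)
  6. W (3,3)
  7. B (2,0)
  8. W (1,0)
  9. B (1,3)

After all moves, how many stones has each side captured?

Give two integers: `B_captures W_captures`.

Move 1: B@(1,2) -> caps B=0 W=0
Move 2: W@(0,1) -> caps B=0 W=0
Move 3: B@(0,0) -> caps B=0 W=0
Move 4: W@(2,2) -> caps B=0 W=0
Move 5: B@(3,0) -> caps B=0 W=0
Move 6: W@(3,3) -> caps B=0 W=0
Move 7: B@(2,0) -> caps B=0 W=0
Move 8: W@(1,0) -> caps B=0 W=1
Move 9: B@(1,3) -> caps B=0 W=1

Answer: 0 1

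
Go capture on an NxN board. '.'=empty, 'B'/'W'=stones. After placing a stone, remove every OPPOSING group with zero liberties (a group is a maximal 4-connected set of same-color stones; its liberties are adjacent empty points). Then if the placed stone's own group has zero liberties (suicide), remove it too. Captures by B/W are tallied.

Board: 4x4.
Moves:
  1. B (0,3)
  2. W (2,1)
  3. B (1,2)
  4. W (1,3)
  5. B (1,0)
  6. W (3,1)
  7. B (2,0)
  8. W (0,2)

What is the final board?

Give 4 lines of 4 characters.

Move 1: B@(0,3) -> caps B=0 W=0
Move 2: W@(2,1) -> caps B=0 W=0
Move 3: B@(1,2) -> caps B=0 W=0
Move 4: W@(1,3) -> caps B=0 W=0
Move 5: B@(1,0) -> caps B=0 W=0
Move 6: W@(3,1) -> caps B=0 W=0
Move 7: B@(2,0) -> caps B=0 W=0
Move 8: W@(0,2) -> caps B=0 W=1

Answer: ..W.
B.BW
BW..
.W..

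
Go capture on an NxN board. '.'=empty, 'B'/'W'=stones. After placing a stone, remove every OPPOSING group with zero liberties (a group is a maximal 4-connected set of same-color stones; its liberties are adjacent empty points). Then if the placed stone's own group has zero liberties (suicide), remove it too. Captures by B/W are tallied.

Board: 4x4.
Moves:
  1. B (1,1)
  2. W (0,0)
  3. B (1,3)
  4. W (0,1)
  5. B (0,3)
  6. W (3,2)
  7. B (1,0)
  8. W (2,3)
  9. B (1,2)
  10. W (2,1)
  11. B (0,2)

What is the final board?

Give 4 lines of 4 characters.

Move 1: B@(1,1) -> caps B=0 W=0
Move 2: W@(0,0) -> caps B=0 W=0
Move 3: B@(1,3) -> caps B=0 W=0
Move 4: W@(0,1) -> caps B=0 W=0
Move 5: B@(0,3) -> caps B=0 W=0
Move 6: W@(3,2) -> caps B=0 W=0
Move 7: B@(1,0) -> caps B=0 W=0
Move 8: W@(2,3) -> caps B=0 W=0
Move 9: B@(1,2) -> caps B=0 W=0
Move 10: W@(2,1) -> caps B=0 W=0
Move 11: B@(0,2) -> caps B=2 W=0

Answer: ..BB
BBBB
.W.W
..W.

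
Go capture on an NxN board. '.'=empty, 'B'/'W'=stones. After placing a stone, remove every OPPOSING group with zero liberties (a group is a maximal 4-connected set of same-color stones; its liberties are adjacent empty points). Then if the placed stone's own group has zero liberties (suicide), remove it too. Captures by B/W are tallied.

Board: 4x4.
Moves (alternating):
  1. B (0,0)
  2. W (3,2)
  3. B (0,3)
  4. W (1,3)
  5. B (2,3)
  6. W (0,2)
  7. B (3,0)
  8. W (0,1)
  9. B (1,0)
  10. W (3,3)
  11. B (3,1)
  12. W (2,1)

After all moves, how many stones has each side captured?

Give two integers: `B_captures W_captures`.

Move 1: B@(0,0) -> caps B=0 W=0
Move 2: W@(3,2) -> caps B=0 W=0
Move 3: B@(0,3) -> caps B=0 W=0
Move 4: W@(1,3) -> caps B=0 W=0
Move 5: B@(2,3) -> caps B=0 W=0
Move 6: W@(0,2) -> caps B=0 W=1
Move 7: B@(3,0) -> caps B=0 W=1
Move 8: W@(0,1) -> caps B=0 W=1
Move 9: B@(1,0) -> caps B=0 W=1
Move 10: W@(3,3) -> caps B=0 W=1
Move 11: B@(3,1) -> caps B=0 W=1
Move 12: W@(2,1) -> caps B=0 W=1

Answer: 0 1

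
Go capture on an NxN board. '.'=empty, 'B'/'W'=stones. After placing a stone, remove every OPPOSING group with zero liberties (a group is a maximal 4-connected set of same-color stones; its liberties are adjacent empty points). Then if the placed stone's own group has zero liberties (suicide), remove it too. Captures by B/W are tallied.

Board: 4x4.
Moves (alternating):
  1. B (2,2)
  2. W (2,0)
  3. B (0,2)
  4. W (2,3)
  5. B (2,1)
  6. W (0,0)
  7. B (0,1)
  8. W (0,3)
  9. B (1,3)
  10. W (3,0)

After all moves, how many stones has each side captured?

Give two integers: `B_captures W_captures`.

Move 1: B@(2,2) -> caps B=0 W=0
Move 2: W@(2,0) -> caps B=0 W=0
Move 3: B@(0,2) -> caps B=0 W=0
Move 4: W@(2,3) -> caps B=0 W=0
Move 5: B@(2,1) -> caps B=0 W=0
Move 6: W@(0,0) -> caps B=0 W=0
Move 7: B@(0,1) -> caps B=0 W=0
Move 8: W@(0,3) -> caps B=0 W=0
Move 9: B@(1,3) -> caps B=1 W=0
Move 10: W@(3,0) -> caps B=1 W=0

Answer: 1 0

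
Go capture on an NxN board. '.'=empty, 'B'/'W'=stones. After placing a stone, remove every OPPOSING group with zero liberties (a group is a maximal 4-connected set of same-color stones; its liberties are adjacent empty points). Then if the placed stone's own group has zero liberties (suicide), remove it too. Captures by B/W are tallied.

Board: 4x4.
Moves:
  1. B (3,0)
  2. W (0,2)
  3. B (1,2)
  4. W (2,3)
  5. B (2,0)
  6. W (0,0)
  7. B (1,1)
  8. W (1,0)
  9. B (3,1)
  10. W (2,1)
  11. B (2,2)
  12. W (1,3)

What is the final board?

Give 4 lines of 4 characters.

Answer: W.W.
WBBW
B.BW
BB..

Derivation:
Move 1: B@(3,0) -> caps B=0 W=0
Move 2: W@(0,2) -> caps B=0 W=0
Move 3: B@(1,2) -> caps B=0 W=0
Move 4: W@(2,3) -> caps B=0 W=0
Move 5: B@(2,0) -> caps B=0 W=0
Move 6: W@(0,0) -> caps B=0 W=0
Move 7: B@(1,1) -> caps B=0 W=0
Move 8: W@(1,0) -> caps B=0 W=0
Move 9: B@(3,1) -> caps B=0 W=0
Move 10: W@(2,1) -> caps B=0 W=0
Move 11: B@(2,2) -> caps B=1 W=0
Move 12: W@(1,3) -> caps B=1 W=0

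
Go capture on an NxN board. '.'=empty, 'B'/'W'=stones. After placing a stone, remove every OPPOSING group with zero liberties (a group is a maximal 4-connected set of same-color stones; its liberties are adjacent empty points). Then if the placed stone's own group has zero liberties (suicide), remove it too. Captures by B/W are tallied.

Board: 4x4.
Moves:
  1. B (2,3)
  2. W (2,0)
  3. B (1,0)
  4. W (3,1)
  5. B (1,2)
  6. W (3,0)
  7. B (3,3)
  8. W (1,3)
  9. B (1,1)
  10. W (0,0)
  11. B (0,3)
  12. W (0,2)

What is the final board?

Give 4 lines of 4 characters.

Move 1: B@(2,3) -> caps B=0 W=0
Move 2: W@(2,0) -> caps B=0 W=0
Move 3: B@(1,0) -> caps B=0 W=0
Move 4: W@(3,1) -> caps B=0 W=0
Move 5: B@(1,2) -> caps B=0 W=0
Move 6: W@(3,0) -> caps B=0 W=0
Move 7: B@(3,3) -> caps B=0 W=0
Move 8: W@(1,3) -> caps B=0 W=0
Move 9: B@(1,1) -> caps B=0 W=0
Move 10: W@(0,0) -> caps B=0 W=0
Move 11: B@(0,3) -> caps B=1 W=0
Move 12: W@(0,2) -> caps B=1 W=0

Answer: W.WB
BBB.
W..B
WW.B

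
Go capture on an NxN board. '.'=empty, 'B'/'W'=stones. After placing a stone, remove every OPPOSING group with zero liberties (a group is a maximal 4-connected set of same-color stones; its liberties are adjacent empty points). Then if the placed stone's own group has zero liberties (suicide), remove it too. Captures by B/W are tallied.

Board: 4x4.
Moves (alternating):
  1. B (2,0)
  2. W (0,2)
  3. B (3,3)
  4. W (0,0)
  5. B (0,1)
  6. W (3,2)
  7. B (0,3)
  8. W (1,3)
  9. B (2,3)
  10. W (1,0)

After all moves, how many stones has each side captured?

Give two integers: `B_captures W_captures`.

Answer: 0 1

Derivation:
Move 1: B@(2,0) -> caps B=0 W=0
Move 2: W@(0,2) -> caps B=0 W=0
Move 3: B@(3,3) -> caps B=0 W=0
Move 4: W@(0,0) -> caps B=0 W=0
Move 5: B@(0,1) -> caps B=0 W=0
Move 6: W@(3,2) -> caps B=0 W=0
Move 7: B@(0,3) -> caps B=0 W=0
Move 8: W@(1,3) -> caps B=0 W=1
Move 9: B@(2,3) -> caps B=0 W=1
Move 10: W@(1,0) -> caps B=0 W=1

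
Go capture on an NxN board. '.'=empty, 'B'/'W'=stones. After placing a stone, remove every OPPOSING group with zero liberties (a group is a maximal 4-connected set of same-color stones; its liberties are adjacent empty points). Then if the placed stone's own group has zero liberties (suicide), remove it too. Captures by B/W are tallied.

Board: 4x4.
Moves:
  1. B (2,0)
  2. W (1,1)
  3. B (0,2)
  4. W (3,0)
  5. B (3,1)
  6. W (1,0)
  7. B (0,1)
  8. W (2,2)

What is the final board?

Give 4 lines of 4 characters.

Answer: .BB.
WW..
B.W.
.B..

Derivation:
Move 1: B@(2,0) -> caps B=0 W=0
Move 2: W@(1,1) -> caps B=0 W=0
Move 3: B@(0,2) -> caps B=0 W=0
Move 4: W@(3,0) -> caps B=0 W=0
Move 5: B@(3,1) -> caps B=1 W=0
Move 6: W@(1,0) -> caps B=1 W=0
Move 7: B@(0,1) -> caps B=1 W=0
Move 8: W@(2,2) -> caps B=1 W=0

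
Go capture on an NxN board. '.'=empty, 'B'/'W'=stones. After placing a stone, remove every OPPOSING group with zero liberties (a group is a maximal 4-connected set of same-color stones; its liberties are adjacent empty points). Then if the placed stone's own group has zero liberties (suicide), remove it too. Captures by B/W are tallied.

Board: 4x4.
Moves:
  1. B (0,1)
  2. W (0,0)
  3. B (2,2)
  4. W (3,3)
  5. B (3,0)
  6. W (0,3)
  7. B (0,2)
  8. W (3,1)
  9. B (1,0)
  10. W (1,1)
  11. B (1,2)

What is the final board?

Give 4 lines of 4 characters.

Move 1: B@(0,1) -> caps B=0 W=0
Move 2: W@(0,0) -> caps B=0 W=0
Move 3: B@(2,2) -> caps B=0 W=0
Move 4: W@(3,3) -> caps B=0 W=0
Move 5: B@(3,0) -> caps B=0 W=0
Move 6: W@(0,3) -> caps B=0 W=0
Move 7: B@(0,2) -> caps B=0 W=0
Move 8: W@(3,1) -> caps B=0 W=0
Move 9: B@(1,0) -> caps B=1 W=0
Move 10: W@(1,1) -> caps B=1 W=0
Move 11: B@(1,2) -> caps B=1 W=0

Answer: .BBW
BWB.
..B.
BW.W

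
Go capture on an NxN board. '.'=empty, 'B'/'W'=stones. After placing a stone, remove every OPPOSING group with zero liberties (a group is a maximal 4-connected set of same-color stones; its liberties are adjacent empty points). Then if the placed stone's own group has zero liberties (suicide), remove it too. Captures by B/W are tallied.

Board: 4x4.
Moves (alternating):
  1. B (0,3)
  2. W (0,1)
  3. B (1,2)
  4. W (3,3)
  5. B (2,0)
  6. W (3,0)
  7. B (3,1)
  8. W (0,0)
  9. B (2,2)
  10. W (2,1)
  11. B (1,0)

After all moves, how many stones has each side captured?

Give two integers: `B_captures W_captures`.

Move 1: B@(0,3) -> caps B=0 W=0
Move 2: W@(0,1) -> caps B=0 W=0
Move 3: B@(1,2) -> caps B=0 W=0
Move 4: W@(3,3) -> caps B=0 W=0
Move 5: B@(2,0) -> caps B=0 W=0
Move 6: W@(3,0) -> caps B=0 W=0
Move 7: B@(3,1) -> caps B=1 W=0
Move 8: W@(0,0) -> caps B=1 W=0
Move 9: B@(2,2) -> caps B=1 W=0
Move 10: W@(2,1) -> caps B=1 W=0
Move 11: B@(1,0) -> caps B=1 W=0

Answer: 1 0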